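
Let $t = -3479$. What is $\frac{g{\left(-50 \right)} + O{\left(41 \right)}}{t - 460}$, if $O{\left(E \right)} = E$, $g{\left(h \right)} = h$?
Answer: $\frac{3}{1313} \approx 0.0022848$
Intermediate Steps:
$\frac{g{\left(-50 \right)} + O{\left(41 \right)}}{t - 460} = \frac{-50 + 41}{-3479 - 460} = - \frac{9}{-3939} = \left(-9\right) \left(- \frac{1}{3939}\right) = \frac{3}{1313}$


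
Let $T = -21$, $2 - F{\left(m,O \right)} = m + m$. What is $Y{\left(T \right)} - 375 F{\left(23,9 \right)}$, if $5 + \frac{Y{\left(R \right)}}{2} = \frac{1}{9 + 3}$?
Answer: $\frac{98941}{6} \approx 16490.0$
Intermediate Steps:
$F{\left(m,O \right)} = 2 - 2 m$ ($F{\left(m,O \right)} = 2 - \left(m + m\right) = 2 - 2 m$)
$Y{\left(R \right)} = - \frac{59}{6}$ ($Y{\left(R \right)} = -10 + \frac{2}{9 + 3} = -10 + \frac{2}{12} = -10 + 2 \cdot \frac{1}{12} = -10 + \frac{1}{6} = - \frac{59}{6}$)
$Y{\left(T \right)} - 375 F{\left(23,9 \right)} = - \frac{59}{6} - 375 \left(2 - 46\right) = - \frac{59}{6} - -16500 = - \frac{59}{6} + 16500 = \frac{98941}{6}$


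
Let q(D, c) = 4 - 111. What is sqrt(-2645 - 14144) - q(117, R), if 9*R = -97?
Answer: 107 + I*sqrt(16789) ≈ 107.0 + 129.57*I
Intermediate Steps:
R = -97/9 (R = (1/9)*(-97) = -97/9 ≈ -10.778)
q(D, c) = -107
sqrt(-2645 - 14144) - q(117, R) = sqrt(-2645 - 14144) - 1*(-107) = sqrt(-16789) + 107 = I*sqrt(16789) + 107 = 107 + I*sqrt(16789)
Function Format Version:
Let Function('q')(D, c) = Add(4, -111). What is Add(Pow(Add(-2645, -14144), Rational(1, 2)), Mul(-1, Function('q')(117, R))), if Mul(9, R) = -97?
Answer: Add(107, Mul(I, Pow(16789, Rational(1, 2)))) ≈ Add(107.00, Mul(129.57, I))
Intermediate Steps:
R = Rational(-97, 9) (R = Mul(Rational(1, 9), -97) = Rational(-97, 9) ≈ -10.778)
Function('q')(D, c) = -107
Add(Pow(Add(-2645, -14144), Rational(1, 2)), Mul(-1, Function('q')(117, R))) = Add(Pow(Add(-2645, -14144), Rational(1, 2)), Mul(-1, -107)) = Add(Pow(-16789, Rational(1, 2)), 107) = Add(Mul(I, Pow(16789, Rational(1, 2))), 107) = Add(107, Mul(I, Pow(16789, Rational(1, 2))))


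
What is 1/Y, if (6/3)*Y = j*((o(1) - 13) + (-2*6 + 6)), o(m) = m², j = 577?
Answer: -1/5193 ≈ -0.00019257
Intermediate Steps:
Y = -5193 (Y = (577*((1² - 13) + (-2*6 + 6)))/2 = (577*((1 - 13) + (-12 + 6)))/2 = (577*(-12 - 6))/2 = (577*(-18))/2 = (½)*(-10386) = -5193)
1/Y = 1/(-5193) = -1/5193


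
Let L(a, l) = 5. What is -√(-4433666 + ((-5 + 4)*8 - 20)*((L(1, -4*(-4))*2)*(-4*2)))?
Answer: -I*√4431426 ≈ -2105.1*I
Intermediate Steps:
-√(-4433666 + ((-5 + 4)*8 - 20)*((L(1, -4*(-4))*2)*(-4*2))) = -√(-4433666 + ((-5 + 4)*8 - 20)*((5*2)*(-4*2))) = -√(-4433666 + (-1*8 - 20)*(10*(-8))) = -√(-4433666 + (-8 - 20)*(-80)) = -√(-4433666 - 28*(-80)) = -√(-4433666 + 2240) = -√(-4431426) = -I*√4431426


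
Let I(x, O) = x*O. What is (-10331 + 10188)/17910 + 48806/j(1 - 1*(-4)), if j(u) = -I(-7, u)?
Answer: 174822091/125370 ≈ 1394.4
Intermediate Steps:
I(x, O) = O*x
j(u) = 7*u (j(u) = -u*(-7) = -(-7)*u = 7*u)
(-10331 + 10188)/17910 + 48806/j(1 - 1*(-4)) = (-10331 + 10188)/17910 + 48806/((7*(1 - 1*(-4)))) = -143*1/17910 + 48806/((7*(1 + 4))) = -143/17910 + 48806/((7*5)) = -143/17910 + 48806/35 = 174822091/125370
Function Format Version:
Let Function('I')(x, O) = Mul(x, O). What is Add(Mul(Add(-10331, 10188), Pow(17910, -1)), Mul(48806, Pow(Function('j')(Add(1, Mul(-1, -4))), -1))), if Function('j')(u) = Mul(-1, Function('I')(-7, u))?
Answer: Rational(174822091, 125370) ≈ 1394.4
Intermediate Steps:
Function('I')(x, O) = Mul(O, x)
Function('j')(u) = Mul(7, u) (Function('j')(u) = Mul(-1, Mul(u, -7)) = Mul(-1, Mul(-7, u)) = Mul(7, u))
Add(Mul(Add(-10331, 10188), Pow(17910, -1)), Mul(48806, Pow(Function('j')(Add(1, Mul(-1, -4))), -1))) = Add(Mul(Add(-10331, 10188), Pow(17910, -1)), Mul(48806, Pow(Mul(7, Add(1, Mul(-1, -4))), -1))) = Add(Mul(-143, Rational(1, 17910)), Mul(48806, Pow(Mul(7, Add(1, 4)), -1))) = Add(Rational(-143, 17910), Mul(48806, Pow(Mul(7, 5), -1))) = Add(Rational(-143, 17910), Mul(48806, Pow(35, -1))) = Add(Rational(-143, 17910), Mul(48806, Rational(1, 35))) = Add(Rational(-143, 17910), Rational(48806, 35)) = Rational(174822091, 125370)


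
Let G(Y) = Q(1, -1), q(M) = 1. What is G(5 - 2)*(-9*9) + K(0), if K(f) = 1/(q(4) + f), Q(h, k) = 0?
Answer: 1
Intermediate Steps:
G(Y) = 0
K(f) = 1/(1 + f)
G(5 - 2)*(-9*9) + K(0) = 0*(-9*9) + 1/(1 + 0) = 0*(-81) + 1/1 = 0 + 1 = 1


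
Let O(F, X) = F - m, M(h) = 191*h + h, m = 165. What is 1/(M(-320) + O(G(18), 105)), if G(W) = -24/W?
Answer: -3/184819 ≈ -1.6232e-5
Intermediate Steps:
M(h) = 192*h
O(F, X) = -165 + F (O(F, X) = F - 1*165 = F - 165 = -165 + F)
1/(M(-320) + O(G(18), 105)) = 1/(192*(-320) + (-165 - 24/18)) = 1/(-61440 + (-165 - 24*1/18)) = 1/(-61440 + (-165 - 4/3)) = 1/(-61440 - 499/3) = 1/(-184819/3) = -3/184819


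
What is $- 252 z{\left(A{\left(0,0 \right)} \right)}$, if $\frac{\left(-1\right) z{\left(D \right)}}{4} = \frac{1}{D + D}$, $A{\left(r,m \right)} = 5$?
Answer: $\frac{504}{5} \approx 100.8$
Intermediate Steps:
$z{\left(D \right)} = - \frac{2}{D}$ ($z{\left(D \right)} = - \frac{4}{D + D} = - \frac{4}{2 D} = - 4 \frac{1}{2 D} = - \frac{2}{D}$)
$- 252 z{\left(A{\left(0,0 \right)} \right)} = - 252 \left(- \frac{2}{5}\right) = - 252 \left(\left(-2\right) \frac{1}{5}\right) = \left(-252\right) \left(- \frac{2}{5}\right) = \frac{504}{5}$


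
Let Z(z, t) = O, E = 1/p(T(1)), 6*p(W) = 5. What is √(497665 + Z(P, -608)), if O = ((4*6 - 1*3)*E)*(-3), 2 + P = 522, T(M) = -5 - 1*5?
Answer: √12439735/5 ≈ 705.40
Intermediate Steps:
T(M) = -10 (T(M) = -5 - 5 = -10)
P = 520 (P = -2 + 522 = 520)
p(W) = ⅚ (p(W) = (⅙)*5 = ⅚)
E = 6/5 (E = 1/(⅚) = 6/5 ≈ 1.2000)
O = -378/5 (O = ((4*6 - 1*3)*(6/5))*(-3) = ((24 - 3)*(6/5))*(-3) = (21*(6/5))*(-3) = (126/5)*(-3) = -378/5 ≈ -75.600)
Z(z, t) = -378/5
√(497665 + Z(P, -608)) = √(497665 - 378/5) = √(2487947/5) = √12439735/5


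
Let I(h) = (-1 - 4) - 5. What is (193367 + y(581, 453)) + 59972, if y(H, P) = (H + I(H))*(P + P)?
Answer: 770665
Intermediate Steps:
I(h) = -10 (I(h) = -5 - 5 = -10)
y(H, P) = 2*P*(-10 + H) (y(H, P) = (H - 10)*(P + P) = (-10 + H)*(2*P) = 2*P*(-10 + H))
(193367 + y(581, 453)) + 59972 = (193367 + 2*453*(-10 + 581)) + 59972 = (193367 + 2*453*571) + 59972 = (193367 + 517326) + 59972 = 710693 + 59972 = 770665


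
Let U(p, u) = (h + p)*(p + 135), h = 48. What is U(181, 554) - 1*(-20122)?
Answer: 92486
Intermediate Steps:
U(p, u) = (48 + p)*(135 + p) (U(p, u) = (48 + p)*(p + 135) = (48 + p)*(135 + p))
U(181, 554) - 1*(-20122) = (6480 + 181² + 183*181) - 1*(-20122) = (6480 + 32761 + 33123) + 20122 = 72364 + 20122 = 92486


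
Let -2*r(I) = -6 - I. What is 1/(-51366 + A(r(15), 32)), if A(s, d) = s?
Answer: -2/102711 ≈ -1.9472e-5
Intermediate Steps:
r(I) = 3 + I/2 (r(I) = -(-6 - I)/2 = 3 + I/2)
1/(-51366 + A(r(15), 32)) = 1/(-51366 + (3 + (1/2)*15)) = 1/(-51366 + (3 + 15/2)) = 1/(-51366 + 21/2) = 1/(-102711/2) = -2/102711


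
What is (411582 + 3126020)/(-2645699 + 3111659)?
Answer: 1768801/232980 ≈ 7.5921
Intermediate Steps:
(411582 + 3126020)/(-2645699 + 3111659) = 3537602/465960 = 3537602*(1/465960) = 1768801/232980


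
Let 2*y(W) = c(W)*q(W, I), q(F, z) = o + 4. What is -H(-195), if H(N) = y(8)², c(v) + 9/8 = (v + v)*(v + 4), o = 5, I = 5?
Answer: -188870049/256 ≈ -7.3777e+5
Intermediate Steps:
c(v) = -9/8 + 2*v*(4 + v) (c(v) = -9/8 + (v + v)*(v + 4) = -9/8 + (2*v)*(4 + v) = -9/8 + 2*v*(4 + v))
q(F, z) = 9 (q(F, z) = 5 + 4 = 9)
y(W) = -81/16 + 9*W² + 36*W (y(W) = ((-9/8 + 2*W² + 8*W)*9)/2 = (-81/8 + 18*W² + 72*W)/2 = -81/16 + 9*W² + 36*W)
H(N) = 188870049/256 (H(N) = (-81/16 + 9*8² + 36*8)² = (-81/16 + 9*64 + 288)² = (-81/16 + 576 + 288)² = (13743/16)² = 188870049/256)
-H(-195) = -1*188870049/256 = -188870049/256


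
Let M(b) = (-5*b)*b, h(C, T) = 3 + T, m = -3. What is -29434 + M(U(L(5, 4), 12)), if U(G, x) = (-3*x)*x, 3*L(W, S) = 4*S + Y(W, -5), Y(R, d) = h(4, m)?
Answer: -962554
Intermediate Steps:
Y(R, d) = 0 (Y(R, d) = 3 - 3 = 0)
L(W, S) = 4*S/3 (L(W, S) = (4*S + 0)/3 = (4*S)/3 = 4*S/3)
U(G, x) = -3*x²
M(b) = -5*b²
-29434 + M(U(L(5, 4), 12)) = -29434 - 5*(-3*12²)² = -29434 - 5*(-3*144)² = -29434 - 5*(-432)² = -29434 - 5*186624 = -29434 - 933120 = -962554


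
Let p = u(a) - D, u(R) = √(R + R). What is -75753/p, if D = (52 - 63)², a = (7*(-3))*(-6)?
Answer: 9166113/14389 + 454518*√7/14389 ≈ 720.60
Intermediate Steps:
a = 126 (a = -21*(-6) = 126)
u(R) = √2*√R (u(R) = √(2*R) = √2*√R)
D = 121 (D = (-11)² = 121)
p = -121 + 6*√7 (p = √2*√126 - 1*121 = √2*(3*√14) - 121 = 6*√7 - 121 = -121 + 6*√7 ≈ -105.13)
-75753/p = -75753/(-121 + 6*√7)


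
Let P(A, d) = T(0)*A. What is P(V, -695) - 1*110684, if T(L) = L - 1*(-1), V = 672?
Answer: -110012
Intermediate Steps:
T(L) = 1 + L (T(L) = L + 1 = 1 + L)
P(A, d) = A (P(A, d) = (1 + 0)*A = 1*A = A)
P(V, -695) - 1*110684 = 672 - 1*110684 = 672 - 110684 = -110012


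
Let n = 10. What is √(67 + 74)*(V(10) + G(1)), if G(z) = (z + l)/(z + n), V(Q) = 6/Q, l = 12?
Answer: 98*√141/55 ≈ 21.158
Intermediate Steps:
G(z) = (12 + z)/(10 + z) (G(z) = (z + 12)/(z + 10) = (12 + z)/(10 + z))
√(67 + 74)*(V(10) + G(1)) = √(67 + 74)*(6/10 + (12 + 1)/(10 + 1)) = √141*(6*(⅒) + 13/11) = √141*(⅗ + (1/11)*13) = √141*(⅗ + 13/11) = √141*(98/55) = 98*√141/55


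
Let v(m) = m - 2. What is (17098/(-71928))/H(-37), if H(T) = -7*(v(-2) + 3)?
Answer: -8549/251748 ≈ -0.033959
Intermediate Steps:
v(m) = -2 + m
H(T) = 7 (H(T) = -7*((-2 - 2) + 3) = -7*(-4 + 3) = -7*(-1) = 7)
(17098/(-71928))/H(-37) = (17098/(-71928))/7 = (17098*(-1/71928))*(⅐) = -8549/35964*⅐ = -8549/251748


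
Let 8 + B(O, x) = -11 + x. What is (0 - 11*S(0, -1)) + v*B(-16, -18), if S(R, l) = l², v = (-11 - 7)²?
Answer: -11999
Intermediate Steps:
v = 324 (v = (-18)² = 324)
B(O, x) = -19 + x (B(O, x) = -8 + (-11 + x) = -19 + x)
(0 - 11*S(0, -1)) + v*B(-16, -18) = (0 - 11*(-1)²) + 324*(-19 - 18) = (0 - 11*1) + 324*(-37) = (0 - 11) - 11988 = -11 - 11988 = -11999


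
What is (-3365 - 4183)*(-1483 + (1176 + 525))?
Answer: -1645464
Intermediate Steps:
(-3365 - 4183)*(-1483 + (1176 + 525)) = -7548*(-1483 + 1701) = -7548*218 = -1645464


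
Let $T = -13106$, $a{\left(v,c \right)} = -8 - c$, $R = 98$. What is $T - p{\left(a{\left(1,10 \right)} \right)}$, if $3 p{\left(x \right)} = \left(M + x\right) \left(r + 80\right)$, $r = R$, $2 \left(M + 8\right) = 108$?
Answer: $- \frac{44302}{3} \approx -14767.0$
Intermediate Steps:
$M = 46$ ($M = -8 + \frac{1}{2} \cdot 108 = -8 + 54 = 46$)
$r = 98$
$p{\left(x \right)} = \frac{8188}{3} + \frac{178 x}{3}$ ($p{\left(x \right)} = \frac{\left(46 + x\right) \left(98 + 80\right)}{3} = \frac{\left(46 + x\right) 178}{3} = \frac{8188 + 178 x}{3} = \frac{8188}{3} + \frac{178 x}{3}$)
$T - p{\left(a{\left(1,10 \right)} \right)} = -13106 - \left(\frac{8188}{3} + \frac{178 \left(-8 - 10\right)}{3}\right) = -13106 - \left(\frac{8188}{3} + \frac{178}{3} \left(-18\right)\right) = -13106 - \left(\frac{8188}{3} - 1068\right) = -13106 - \frac{4984}{3} = - \frac{44302}{3}$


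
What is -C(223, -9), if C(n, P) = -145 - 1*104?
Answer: 249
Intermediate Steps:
C(n, P) = -249 (C(n, P) = -145 - 104 = -249)
-C(223, -9) = -1*(-249) = 249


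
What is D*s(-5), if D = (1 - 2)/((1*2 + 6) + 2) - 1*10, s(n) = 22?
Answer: -1111/5 ≈ -222.20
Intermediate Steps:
D = -101/10 (D = -1/((2 + 6) + 2) - 10 = -1/(8 + 2) - 10 = -1/10 - 10 = -1*⅒ - 10 = -⅒ - 10 = -101/10 ≈ -10.100)
D*s(-5) = -101/10*22 = -1111/5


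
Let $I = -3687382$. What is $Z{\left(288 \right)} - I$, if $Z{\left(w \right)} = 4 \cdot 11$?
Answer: $3687426$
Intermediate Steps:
$Z{\left(w \right)} = 44$
$Z{\left(288 \right)} - I = 44 - -3687382 = 44 + 3687382 = 3687426$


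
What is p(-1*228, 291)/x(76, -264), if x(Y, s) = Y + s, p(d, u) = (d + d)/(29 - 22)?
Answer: 114/329 ≈ 0.34650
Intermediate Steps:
p(d, u) = 2*d/7 (p(d, u) = (2*d)/7 = (2*d)*(1/7) = 2*d/7)
p(-1*228, 291)/x(76, -264) = (2*(-1*228)/7)/(76 - 264) = ((2/7)*(-228))/(-188) = -456/7*(-1/188) = 114/329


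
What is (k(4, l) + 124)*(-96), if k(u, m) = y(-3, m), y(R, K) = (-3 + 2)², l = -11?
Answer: -12000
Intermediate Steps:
y(R, K) = 1 (y(R, K) = (-1)² = 1)
k(u, m) = 1
(k(4, l) + 124)*(-96) = (1 + 124)*(-96) = 125*(-96) = -12000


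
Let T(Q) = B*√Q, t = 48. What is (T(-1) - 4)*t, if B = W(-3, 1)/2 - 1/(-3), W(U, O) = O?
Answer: -192 + 40*I ≈ -192.0 + 40.0*I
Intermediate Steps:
B = ⅚ (B = 1/2 - 1/(-3) = 1*(½) - 1*(-⅓) = ½ + ⅓ = ⅚ ≈ 0.83333)
T(Q) = 5*√Q/6
(T(-1) - 4)*t = (5*√(-1)/6 - 4)*48 = (5*I/6 - 4)*48 = (-4 + 5*I/6)*48 = -192 + 40*I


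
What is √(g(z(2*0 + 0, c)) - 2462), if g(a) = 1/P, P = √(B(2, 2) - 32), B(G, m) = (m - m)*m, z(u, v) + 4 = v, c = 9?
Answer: √(-39392 - 2*I*√2)/4 ≈ 0.0017814 - 49.619*I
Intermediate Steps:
z(u, v) = -4 + v
B(G, m) = 0 (B(G, m) = 0*m = 0)
P = 4*I*√2 (P = √(0 - 32) = √(-32) = 4*I*√2 ≈ 5.6569*I)
g(a) = -I*√2/8 (g(a) = 1/(4*I*√2) = -I*√2/8)
√(g(z(2*0 + 0, c)) - 2462) = √(-I*√2/8 - 2462) = √(-2462 - I*√2/8)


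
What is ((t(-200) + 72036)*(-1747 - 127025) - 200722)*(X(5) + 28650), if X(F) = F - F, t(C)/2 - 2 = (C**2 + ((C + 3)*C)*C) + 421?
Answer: 57579612493415100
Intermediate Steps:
t(C) = 846 + 2*C**2 + 2*C**2*(3 + C) (t(C) = 4 + 2*((C**2 + ((C + 3)*C)*C) + 421) = 4 + 2*((C**2 + ((3 + C)*C)*C) + 421) = 4 + 2*((C**2 + (C*(3 + C))*C) + 421) = 4 + 2*((C**2 + C**2*(3 + C)) + 421) = 4 + 2*(421 + C**2 + C**2*(3 + C)) = 4 + (842 + 2*C**2 + 2*C**2*(3 + C)) = 846 + 2*C**2 + 2*C**2*(3 + C))
X(F) = 0
((t(-200) + 72036)*(-1747 - 127025) - 200722)*(X(5) + 28650) = (((846 + 2*(-200)**3 + 8*(-200)**2) + 72036)*(-1747 - 127025) - 200722)*(0 + 28650) = (((846 + 2*(-8000000) + 8*40000) + 72036)*(-128772) - 200722)*28650 = (((846 - 16000000 + 320000) + 72036)*(-128772) - 200722)*28650 = ((-15679154 + 72036)*(-128772) - 200722)*28650 = (-15607118*(-128772) - 200722)*28650 = (2009759799096 - 200722)*28650 = 2009759598374*28650 = 57579612493415100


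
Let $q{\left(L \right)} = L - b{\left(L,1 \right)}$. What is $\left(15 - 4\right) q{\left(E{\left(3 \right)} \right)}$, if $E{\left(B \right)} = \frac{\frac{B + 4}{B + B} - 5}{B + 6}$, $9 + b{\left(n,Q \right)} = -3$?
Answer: $\frac{6875}{54} \approx 127.31$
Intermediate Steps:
$b{\left(n,Q \right)} = -12$ ($b{\left(n,Q \right)} = -9 - 3 = -12$)
$E{\left(B \right)} = \frac{-5 + \frac{4 + B}{2 B}}{6 + B}$ ($E{\left(B \right)} = \frac{\frac{4 + B}{2 B} - 5}{6 + B} = \frac{-5 + \frac{4 + B}{2 B}}{6 + B}$)
$q{\left(L \right)} = 12 + L$ ($q{\left(L \right)} = L - -12 = L + 12 = 12 + L$)
$\left(15 - 4\right) q{\left(E{\left(3 \right)} \right)} = \left(15 - 4\right) \left(12 + \frac{4 - 27}{2 \cdot 3 \left(6 + 3\right)}\right) = 11 \left(12 + \frac{1}{2} \cdot \frac{1}{3} \cdot \frac{1}{9} \left(4 - 27\right)\right) = 11 \left(12 + \frac{1}{2} \cdot \frac{1}{3} \cdot \frac{1}{9} \left(-23\right)\right) = 11 \left(12 - \frac{23}{54}\right) = 11 \cdot \frac{625}{54} = \frac{6875}{54}$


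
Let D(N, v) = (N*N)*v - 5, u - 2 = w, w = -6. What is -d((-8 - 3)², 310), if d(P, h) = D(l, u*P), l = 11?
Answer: 58569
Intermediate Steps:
u = -4 (u = 2 - 6 = -4)
D(N, v) = -5 + v*N² (D(N, v) = N²*v - 5 = v*N² - 5 = -5 + v*N²)
d(P, h) = -5 - 484*P (d(P, h) = -5 - 4*P*11² = -5 - 4*P*121 = -5 - 484*P)
-d((-8 - 3)², 310) = -(-5 - 484*(-8 - 3)²) = -(-5 - 484*(-11)²) = -(-5 - 484*121) = -(-5 - 58564) = -1*(-58569) = 58569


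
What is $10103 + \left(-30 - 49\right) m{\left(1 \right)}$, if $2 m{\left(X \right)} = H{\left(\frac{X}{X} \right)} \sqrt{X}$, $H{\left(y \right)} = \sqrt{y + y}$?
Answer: $10103 - \frac{79 \sqrt{2}}{2} \approx 10047.0$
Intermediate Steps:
$H{\left(y \right)} = \sqrt{2} \sqrt{y}$ ($H{\left(y \right)} = \sqrt{2 y} = \sqrt{2} \sqrt{y}$)
$m{\left(X \right)} = \frac{\sqrt{2} \sqrt{X}}{2}$ ($m{\left(X \right)} = \frac{\sqrt{2} \sqrt{\frac{X}{X}} \sqrt{X}}{2} = \frac{\sqrt{2} \sqrt{1} \sqrt{X}}{2} = \frac{\sqrt{2} \cdot 1 \sqrt{X}}{2} = \frac{\sqrt{2} \sqrt{X}}{2}$)
$10103 + \left(-30 - 49\right) m{\left(1 \right)} = 10103 + \left(-30 - 49\right) \frac{\sqrt{2} \sqrt{1}}{2} = 10103 - 79 \cdot \frac{1}{2} \sqrt{2} \cdot 1 = 10103 - 79 \frac{\sqrt{2}}{2} = 10103 - \frac{79 \sqrt{2}}{2}$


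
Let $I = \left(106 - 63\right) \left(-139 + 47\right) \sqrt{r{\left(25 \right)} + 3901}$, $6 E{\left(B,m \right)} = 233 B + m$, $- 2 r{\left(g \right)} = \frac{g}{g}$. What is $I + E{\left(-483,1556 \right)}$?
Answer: $- \frac{110983}{6} - 1978 \sqrt{15602} \approx -2.6557 \cdot 10^{5}$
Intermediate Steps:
$r{\left(g \right)} = - \frac{1}{2}$ ($r{\left(g \right)} = - \frac{g \frac{1}{g}}{2} = \left(- \frac{1}{2}\right) 1 = - \frac{1}{2}$)
$E{\left(B,m \right)} = \frac{m}{6} + \frac{233 B}{6}$ ($E{\left(B,m \right)} = \frac{233 B + m}{6} = \frac{m + 233 B}{6} = \frac{m}{6} + \frac{233 B}{6}$)
$I = - 1978 \sqrt{15602}$ ($I = \left(106 - 63\right) \left(-139 + 47\right) \sqrt{- \frac{1}{2} + 3901} = 43 \left(-92\right) \sqrt{\frac{7801}{2}} = - 3956 \frac{\sqrt{15602}}{2} = - 1978 \sqrt{15602} \approx -2.4707 \cdot 10^{5}$)
$I + E{\left(-483,1556 \right)} = - 1978 \sqrt{15602} + \left(\frac{1}{6} \cdot 1556 + \frac{233}{6} \left(-483\right)\right) = - 1978 \sqrt{15602} + \left(\frac{778}{3} - \frac{37513}{2}\right) = - 1978 \sqrt{15602} - \frac{110983}{6} = - \frac{110983}{6} - 1978 \sqrt{15602}$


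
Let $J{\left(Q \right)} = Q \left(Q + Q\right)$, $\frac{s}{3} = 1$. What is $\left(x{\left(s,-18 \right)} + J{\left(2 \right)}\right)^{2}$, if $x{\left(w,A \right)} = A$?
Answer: $100$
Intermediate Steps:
$s = 3$ ($s = 3 \cdot 1 = 3$)
$J{\left(Q \right)} = 2 Q^{2}$ ($J{\left(Q \right)} = Q 2 Q = 2 Q^{2}$)
$\left(x{\left(s,-18 \right)} + J{\left(2 \right)}\right)^{2} = \left(-18 + 2 \cdot 2^{2}\right)^{2} = \left(-18 + 2 \cdot 4\right)^{2} = \left(-18 + 8\right)^{2} = \left(-10\right)^{2} = 100$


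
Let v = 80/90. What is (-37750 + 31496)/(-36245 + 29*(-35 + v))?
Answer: 28143/167554 ≈ 0.16796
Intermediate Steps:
v = 8/9 (v = 80*(1/90) = 8/9 ≈ 0.88889)
(-37750 + 31496)/(-36245 + 29*(-35 + v)) = (-37750 + 31496)/(-36245 + 29*(-35 + 8/9)) = -6254/(-36245 + 29*(-307/9)) = -6254/(-36245 - 8903/9) = -6254/(-335108/9) = -6254*(-9/335108) = 28143/167554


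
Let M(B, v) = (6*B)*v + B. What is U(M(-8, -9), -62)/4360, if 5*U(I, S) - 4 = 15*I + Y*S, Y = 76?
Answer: 413/5450 ≈ 0.075780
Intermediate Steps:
M(B, v) = B + 6*B*v (M(B, v) = 6*B*v + B = B + 6*B*v)
U(I, S) = ⅘ + 3*I + 76*S/5 (U(I, S) = ⅘ + (15*I + 76*S)/5 = ⅘ + (3*I + 76*S/5) = ⅘ + 3*I + 76*S/5)
U(M(-8, -9), -62)/4360 = (⅘ + 3*(-8*(1 + 6*(-9))) + (76/5)*(-62))/4360 = (⅘ + 3*(-8*(1 - 54)) - 4712/5)*(1/4360) = (⅘ + 3*(-8*(-53)) - 4712/5)*(1/4360) = (⅘ + 3*424 - 4712/5)*(1/4360) = (⅘ + 1272 - 4712/5)*(1/4360) = (1652/5)*(1/4360) = 413/5450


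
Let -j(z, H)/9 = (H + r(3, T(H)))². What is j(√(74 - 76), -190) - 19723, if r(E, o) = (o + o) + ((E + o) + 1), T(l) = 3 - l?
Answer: -1409764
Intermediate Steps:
r(E, o) = 1 + E + 3*o (r(E, o) = 2*o + (1 + E + o) = 1 + E + 3*o)
j(z, H) = -9*(13 - 2*H)² (j(z, H) = -9*(H + (1 + 3 + 3*(3 - H)))² = -9*(H + (1 + 3 + (9 - 3*H)))² = -9*(H + (13 - 3*H))² = -9*(13 - 2*H)²)
j(√(74 - 76), -190) - 19723 = -9*(-13 + 2*(-190))² - 19723 = -9*(-13 - 380)² - 19723 = -9*(-393)² - 19723 = -9*154449 - 19723 = -1390041 - 19723 = -1409764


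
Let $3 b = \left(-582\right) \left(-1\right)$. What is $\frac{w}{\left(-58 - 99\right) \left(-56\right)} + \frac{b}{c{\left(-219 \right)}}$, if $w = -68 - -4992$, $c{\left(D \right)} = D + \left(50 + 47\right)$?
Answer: $- \frac{138115}{134078} \approx -1.0301$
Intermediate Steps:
$c{\left(D \right)} = 97 + D$ ($c{\left(D \right)} = D + 97 = 97 + D$)
$b = 194$ ($b = \frac{\left(-582\right) \left(-1\right)}{3} = \frac{1}{3} \cdot 582 = 194$)
$w = 4924$ ($w = -68 + 4992 = 4924$)
$\frac{w}{\left(-58 - 99\right) \left(-56\right)} + \frac{b}{c{\left(-219 \right)}} = \frac{4924}{\left(-58 - 99\right) \left(-56\right)} + \frac{194}{97 - 219} = \frac{4924}{\left(-157\right) \left(-56\right)} + \frac{194}{-122} = \frac{4924}{8792} + 194 \left(- \frac{1}{122}\right) = 4924 \cdot \frac{1}{8792} - \frac{97}{61} = \frac{1231}{2198} - \frac{97}{61} = - \frac{138115}{134078}$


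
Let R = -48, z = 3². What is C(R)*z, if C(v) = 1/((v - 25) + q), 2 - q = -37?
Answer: -9/34 ≈ -0.26471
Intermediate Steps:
q = 39 (q = 2 - 1*(-37) = 2 + 37 = 39)
z = 9
C(v) = 1/(14 + v) (C(v) = 1/((v - 25) + 39) = 1/((-25 + v) + 39) = 1/(14 + v))
C(R)*z = 9/(14 - 48) = 9/(-34) = -1/34*9 = -9/34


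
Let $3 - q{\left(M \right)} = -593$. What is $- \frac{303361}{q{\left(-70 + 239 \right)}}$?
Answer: $- \frac{303361}{596} \approx -509.0$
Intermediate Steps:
$q{\left(M \right)} = 596$ ($q{\left(M \right)} = 3 - -593 = 3 + 593 = 596$)
$- \frac{303361}{q{\left(-70 + 239 \right)}} = - \frac{303361}{596}$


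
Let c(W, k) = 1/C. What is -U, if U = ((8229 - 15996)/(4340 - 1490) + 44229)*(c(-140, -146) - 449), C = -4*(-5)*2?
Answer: 754546684599/38000 ≈ 1.9856e+7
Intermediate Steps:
C = 40 (C = 20*2 = 40)
c(W, k) = 1/40
U = -754546684599/38000 (U = ((8229 - 15996)/(4340 - 1490) + 44229)*(1/40 - 449) = (-7767/2850 + 44229)*(-17959/40) = (-7767*1/2850 + 44229)*(-17959/40) = (-2589/950 + 44229)*(-17959/40) = (42014961/950)*(-17959/40) = -754546684599/38000 ≈ -1.9856e+7)
-U = -1*(-754546684599/38000) = 754546684599/38000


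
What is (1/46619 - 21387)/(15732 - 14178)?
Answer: -498520276/36222963 ≈ -13.763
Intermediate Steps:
(1/46619 - 21387)/(15732 - 14178) = (1/46619 - 21387)/1554 = -997040552/46619*1/1554 = -498520276/36222963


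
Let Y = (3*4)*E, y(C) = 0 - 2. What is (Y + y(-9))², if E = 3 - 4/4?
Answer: 484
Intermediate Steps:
E = 2 (E = 3 - 4/4 = 3 - 1*1 = 3 - 1 = 2)
y(C) = -2
Y = 24 (Y = (3*4)*2 = 12*2 = 24)
(Y + y(-9))² = (24 - 2)² = 22² = 484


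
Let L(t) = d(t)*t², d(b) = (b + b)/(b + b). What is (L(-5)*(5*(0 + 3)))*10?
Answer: 3750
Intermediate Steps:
d(b) = 1 (d(b) = (2*b)/((2*b)) = (2*b)*(1/(2*b)) = 1)
L(t) = t² (L(t) = 1*t² = t²)
(L(-5)*(5*(0 + 3)))*10 = ((-5)²*(5*(0 + 3)))*10 = (25*(5*3))*10 = (25*15)*10 = 375*10 = 3750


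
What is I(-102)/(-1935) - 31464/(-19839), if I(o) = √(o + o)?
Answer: 10488/6613 - 2*I*√51/1935 ≈ 1.586 - 0.0073813*I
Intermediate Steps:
I(o) = √2*√o (I(o) = √(2*o) = √2*√o)
I(-102)/(-1935) - 31464/(-19839) = (√2*√(-102))/(-1935) - 31464/(-19839) = (√2*(I*√102))*(-1/1935) - 31464*(-1/19839) = (2*I*√51)*(-1/1935) + 10488/6613 = -2*I*√51/1935 + 10488/6613 = 10488/6613 - 2*I*√51/1935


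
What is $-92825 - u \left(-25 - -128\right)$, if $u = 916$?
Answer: $-187173$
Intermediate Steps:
$-92825 - u \left(-25 - -128\right) = -92825 - 916 \left(-25 - -128\right) = -92825 - 916 \left(-25 + 128\right) = -92825 - 916 \cdot 103 = -92825 - 94348 = -187173$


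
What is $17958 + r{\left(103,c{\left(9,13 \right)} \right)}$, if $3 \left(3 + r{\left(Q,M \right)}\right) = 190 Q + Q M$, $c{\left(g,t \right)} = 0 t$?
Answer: $\frac{73435}{3} \approx 24478.0$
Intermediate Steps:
$c{\left(g,t \right)} = 0$
$r{\left(Q,M \right)} = -3 + \frac{190 Q}{3} + \frac{M Q}{3}$ ($r{\left(Q,M \right)} = -3 + \frac{190 Q + Q M}{3} = -3 + \frac{190 Q + M Q}{3} = -3 + \left(\frac{190 Q}{3} + \frac{M Q}{3}\right) = -3 + \frac{190 Q}{3} + \frac{M Q}{3}$)
$17958 + r{\left(103,c{\left(9,13 \right)} \right)} = 17958 + \left(-3 + \frac{190}{3} \cdot 103 + \frac{1}{3} \cdot 0 \cdot 103\right) = 17958 + \left(-3 + \frac{19570}{3} + 0\right) = 17958 + \frac{19561}{3} = \frac{73435}{3}$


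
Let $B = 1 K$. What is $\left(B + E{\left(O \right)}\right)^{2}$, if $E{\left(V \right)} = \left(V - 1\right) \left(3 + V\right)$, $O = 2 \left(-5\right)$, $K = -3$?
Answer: $5476$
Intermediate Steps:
$O = -10$
$E{\left(V \right)} = \left(-1 + V\right) \left(3 + V\right)$
$B = -3$ ($B = 1 \left(-3\right) = -3$)
$\left(B + E{\left(O \right)}\right)^{2} = \left(-3 + \left(-3 + \left(-10\right)^{2} + 2 \left(-10\right)\right)\right)^{2} = \left(-3 - -77\right)^{2} = \left(-3 + 77\right)^{2} = 74^{2} = 5476$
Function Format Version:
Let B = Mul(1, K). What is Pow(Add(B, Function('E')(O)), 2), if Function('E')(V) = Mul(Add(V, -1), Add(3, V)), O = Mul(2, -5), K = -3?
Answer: 5476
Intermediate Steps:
O = -10
Function('E')(V) = Mul(Add(-1, V), Add(3, V))
B = -3 (B = Mul(1, -3) = -3)
Pow(Add(B, Function('E')(O)), 2) = Pow(Add(-3, Add(-3, Pow(-10, 2), Mul(2, -10))), 2) = Pow(Add(-3, Add(-3, 100, -20)), 2) = Pow(Add(-3, 77), 2) = Pow(74, 2) = 5476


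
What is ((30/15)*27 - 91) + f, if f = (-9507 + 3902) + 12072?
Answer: 6430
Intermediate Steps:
f = 6467 (f = -5605 + 12072 = 6467)
((30/15)*27 - 91) + f = ((30/15)*27 - 91) + 6467 = ((30*(1/15))*27 - 91) + 6467 = (2*27 - 91) + 6467 = (54 - 91) + 6467 = -37 + 6467 = 6430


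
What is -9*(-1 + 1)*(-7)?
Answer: 0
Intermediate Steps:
-9*(-1 + 1)*(-7) = -9*0*(-7) = 0*(-7) = 0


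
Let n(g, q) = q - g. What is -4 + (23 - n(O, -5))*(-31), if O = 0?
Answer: -872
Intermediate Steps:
-4 + (23 - n(O, -5))*(-31) = -4 + (23 - (-5 - 1*0))*(-31) = -4 + (23 - (-5 + 0))*(-31) = -4 + (23 - 1*(-5))*(-31) = -4 + (23 + 5)*(-31) = -4 + 28*(-31) = -4 - 868 = -872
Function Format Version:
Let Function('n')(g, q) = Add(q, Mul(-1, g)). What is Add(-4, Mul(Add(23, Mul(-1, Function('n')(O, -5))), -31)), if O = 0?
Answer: -872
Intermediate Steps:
Add(-4, Mul(Add(23, Mul(-1, Function('n')(O, -5))), -31)) = Add(-4, Mul(Add(23, Mul(-1, Add(-5, Mul(-1, 0)))), -31)) = Add(-4, Mul(Add(23, Mul(-1, Add(-5, 0))), -31)) = Add(-4, Mul(Add(23, Mul(-1, -5)), -31)) = Add(-4, Mul(Add(23, 5), -31)) = Add(-4, Mul(28, -31)) = Add(-4, -868) = -872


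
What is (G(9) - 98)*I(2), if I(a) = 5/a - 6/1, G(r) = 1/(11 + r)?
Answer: 13713/40 ≈ 342.83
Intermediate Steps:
I(a) = -6 + 5/a (I(a) = 5/a - 6*1 = 5/a - 6 = -6 + 5/a)
(G(9) - 98)*I(2) = (1/(11 + 9) - 98)*(-6 + 5/2) = (1/20 - 98)*(-6 + 5*(1/2)) = (1/20 - 98)*(-6 + 5/2) = -1959/20*(-7/2) = 13713/40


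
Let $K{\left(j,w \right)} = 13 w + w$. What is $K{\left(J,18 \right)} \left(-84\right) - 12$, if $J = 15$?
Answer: $-21180$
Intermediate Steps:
$K{\left(j,w \right)} = 14 w$
$K{\left(J,18 \right)} \left(-84\right) - 12 = 14 \cdot 18 \left(-84\right) - 12 = 252 \left(-84\right) - 12 = -21168 - 12 = -21180$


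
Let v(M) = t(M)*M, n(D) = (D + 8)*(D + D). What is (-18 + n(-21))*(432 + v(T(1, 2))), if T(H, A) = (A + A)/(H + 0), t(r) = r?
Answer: 236544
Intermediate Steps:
n(D) = 2*D*(8 + D) (n(D) = (8 + D)*(2*D) = 2*D*(8 + D))
T(H, A) = 2*A/H (T(H, A) = (2*A)/H = 2*A/H)
v(M) = M² (v(M) = M*M = M²)
(-18 + n(-21))*(432 + v(T(1, 2))) = (-18 + 2*(-21)*(8 - 21))*(432 + (2*2/1)²) = (-18 + 2*(-21)*(-13))*(432 + (2*2*1)²) = (-18 + 546)*(432 + 4²) = 528*(432 + 16) = 528*448 = 236544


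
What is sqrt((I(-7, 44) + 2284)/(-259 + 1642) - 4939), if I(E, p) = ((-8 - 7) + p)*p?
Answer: I*sqrt(9441847491)/1383 ≈ 70.26*I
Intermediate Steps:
I(E, p) = p*(-15 + p) (I(E, p) = (-15 + p)*p = p*(-15 + p))
sqrt((I(-7, 44) + 2284)/(-259 + 1642) - 4939) = sqrt((44*(-15 + 44) + 2284)/(-259 + 1642) - 4939) = sqrt((44*29 + 2284)/1383 - 4939) = sqrt((1276 + 2284)*(1/1383) - 4939) = sqrt(3560*(1/1383) - 4939) = sqrt(3560/1383 - 4939) = sqrt(-6827077/1383) = I*sqrt(9441847491)/1383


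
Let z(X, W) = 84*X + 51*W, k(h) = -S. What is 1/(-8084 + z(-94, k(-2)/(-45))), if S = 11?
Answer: -15/239513 ≈ -6.2627e-5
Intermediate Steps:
k(h) = -11 (k(h) = -1*11 = -11)
z(X, W) = 51*W + 84*X
1/(-8084 + z(-94, k(-2)/(-45))) = 1/(-8084 + (51*(-11/(-45)) + 84*(-94))) = 1/(-8084 + (51*(-11*(-1/45)) - 7896)) = 1/(-8084 + (51*(11/45) - 7896)) = 1/(-8084 + (187/15 - 7896)) = 1/(-8084 - 118253/15) = 1/(-239513/15) = -15/239513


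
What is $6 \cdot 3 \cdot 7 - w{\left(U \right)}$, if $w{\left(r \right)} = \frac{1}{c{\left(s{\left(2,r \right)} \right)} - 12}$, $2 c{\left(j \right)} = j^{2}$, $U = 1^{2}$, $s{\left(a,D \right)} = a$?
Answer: $\frac{1261}{10} \approx 126.1$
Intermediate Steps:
$U = 1$
$c{\left(j \right)} = \frac{j^{2}}{2}$
$w{\left(r \right)} = - \frac{1}{10}$ ($w{\left(r \right)} = \frac{1}{\frac{2^{2}}{2} - 12} = \frac{1}{\frac{1}{2} \cdot 4 - 12} = \frac{1}{2 - 12} = \frac{1}{-10} = - \frac{1}{10}$)
$6 \cdot 3 \cdot 7 - w{\left(U \right)} = 6 \cdot 3 \cdot 7 - - \frac{1}{10} = 18 \cdot 7 + \frac{1}{10} = 126 + \frac{1}{10} = \frac{1261}{10}$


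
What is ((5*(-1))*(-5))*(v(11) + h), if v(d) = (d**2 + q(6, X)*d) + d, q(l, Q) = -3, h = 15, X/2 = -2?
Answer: 2850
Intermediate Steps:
X = -4 (X = 2*(-2) = -4)
v(d) = d**2 - 2*d (v(d) = (d**2 - 3*d) + d = d**2 - 2*d)
((5*(-1))*(-5))*(v(11) + h) = ((5*(-1))*(-5))*(11*(-2 + 11) + 15) = (-5*(-5))*(11*9 + 15) = 25*(99 + 15) = 25*114 = 2850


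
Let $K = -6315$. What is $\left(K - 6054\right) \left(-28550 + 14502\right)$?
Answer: $173759712$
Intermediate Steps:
$\left(K - 6054\right) \left(-28550 + 14502\right) = \left(-6315 - 6054\right) \left(-28550 + 14502\right) = \left(-12369\right) \left(-14048\right) = 173759712$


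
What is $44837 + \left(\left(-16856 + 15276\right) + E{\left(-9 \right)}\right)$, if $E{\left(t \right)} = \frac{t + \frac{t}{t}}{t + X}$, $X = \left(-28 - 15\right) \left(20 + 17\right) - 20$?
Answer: $\frac{17519087}{405} \approx 43257.0$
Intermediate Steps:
$X = -1611$ ($X = \left(-43\right) 37 - 20 = -1591 - 20 = -1611$)
$E{\left(t \right)} = \frac{1 + t}{-1611 + t}$ ($E{\left(t \right)} = \frac{t + \frac{t}{t}}{t - 1611} = \frac{t + 1}{-1611 + t} = \frac{1 + t}{-1611 + t}$)
$44837 + \left(\left(-16856 + 15276\right) + E{\left(-9 \right)}\right) = 44837 + \left(\left(-16856 + 15276\right) + \frac{1 - 9}{-1611 - 9}\right) = 44837 - \left(1580 - \frac{1}{-1620} \left(-8\right)\right) = 44837 - \frac{639898}{405} = \frac{17519087}{405}$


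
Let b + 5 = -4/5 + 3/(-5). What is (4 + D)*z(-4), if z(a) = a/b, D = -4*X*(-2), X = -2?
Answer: -15/2 ≈ -7.5000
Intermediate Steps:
b = -32/5 (b = -5 + (-4/5 + 3/(-5)) = -5 + (-4*⅕ + 3*(-⅕)) = -5 + (-⅘ - ⅗) = -5 - 7/5 = -32/5 ≈ -6.4000)
D = -16 (D = -4*(-2)*(-2) = 8*(-2) = -16)
z(a) = -5*a/32 (z(a) = a/(-32/5) = a*(-5/32) = -5*a/32)
(4 + D)*z(-4) = (4 - 16)*(-5/32*(-4)) = -12*5/8 = -15/2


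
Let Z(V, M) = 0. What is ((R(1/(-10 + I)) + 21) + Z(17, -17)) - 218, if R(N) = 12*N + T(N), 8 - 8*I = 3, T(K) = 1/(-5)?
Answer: -4962/25 ≈ -198.48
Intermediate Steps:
T(K) = -1/5
I = 5/8 (I = 1 - 1/8*3 = 1 - 3/8 = 5/8 ≈ 0.62500)
R(N) = -1/5 + 12*N (R(N) = 12*N - 1/5 = -1/5 + 12*N)
((R(1/(-10 + I)) + 21) + Z(17, -17)) - 218 = (((-1/5 + 12/(-10 + 5/8)) + 21) + 0) - 218 = (((-1/5 + 12/(-75/8)) + 21) + 0) - 218 = (((-1/5 + 12*(-8/75)) + 21) + 0) - 218 = (((-1/5 - 32/25) + 21) + 0) - 218 = ((-37/25 + 21) + 0) - 218 = (488/25 + 0) - 218 = 488/25 - 218 = -4962/25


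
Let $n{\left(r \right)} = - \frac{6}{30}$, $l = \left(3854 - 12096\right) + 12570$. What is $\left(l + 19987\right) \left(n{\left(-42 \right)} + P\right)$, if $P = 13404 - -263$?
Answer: $332308242$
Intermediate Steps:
$P = 13667$ ($P = 13404 + 263 = 13667$)
$l = 4328$ ($l = -8242 + 12570 = 4328$)
$n{\left(r \right)} = - \frac{1}{5}$ ($n{\left(r \right)} = \left(-6\right) \frac{1}{30} = - \frac{1}{5}$)
$\left(l + 19987\right) \left(n{\left(-42 \right)} + P\right) = \left(4328 + 19987\right) \left(- \frac{1}{5} + 13667\right) = 24315 \cdot \frac{68334}{5} = 332308242$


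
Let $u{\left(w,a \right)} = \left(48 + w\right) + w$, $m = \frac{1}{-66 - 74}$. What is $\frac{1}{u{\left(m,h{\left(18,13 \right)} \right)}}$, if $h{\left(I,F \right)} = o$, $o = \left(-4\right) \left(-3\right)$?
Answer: $\frac{70}{3359} \approx 0.02084$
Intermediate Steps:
$o = 12$
$m = - \frac{1}{140}$ ($m = \frac{1}{-140} = - \frac{1}{140} \approx -0.0071429$)
$h{\left(I,F \right)} = 12$
$u{\left(w,a \right)} = 48 + 2 w$
$\frac{1}{u{\left(m,h{\left(18,13 \right)} \right)}} = \frac{1}{48 + 2 \left(- \frac{1}{140}\right)} = \frac{1}{48 - \frac{1}{70}} = \frac{1}{\frac{3359}{70}} = \frac{70}{3359}$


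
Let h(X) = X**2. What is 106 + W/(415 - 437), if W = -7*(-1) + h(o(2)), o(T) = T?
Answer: 211/2 ≈ 105.50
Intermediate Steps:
W = 11 (W = -7*(-1) + 2**2 = 7 + 4 = 11)
106 + W/(415 - 437) = 106 + 11/(415 - 437) = 106 + 11/(-22) = 106 - 1/22*11 = 106 - 1/2 = 211/2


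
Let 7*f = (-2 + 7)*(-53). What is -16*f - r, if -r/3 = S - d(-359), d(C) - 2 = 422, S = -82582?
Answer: -1738886/7 ≈ -2.4841e+5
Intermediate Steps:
d(C) = 424 (d(C) = 2 + 422 = 424)
f = -265/7 (f = ((-2 + 7)*(-53))/7 = (5*(-53))/7 = (⅐)*(-265) = -265/7 ≈ -37.857)
r = 249018 (r = -3*(-82582 - 1*424) = -3*(-82582 - 424) = -3*(-83006) = 249018)
-16*f - r = -16*(-265/7) - 1*249018 = 4240/7 - 249018 = -1738886/7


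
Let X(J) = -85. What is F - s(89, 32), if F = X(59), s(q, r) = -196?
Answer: 111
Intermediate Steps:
F = -85
F - s(89, 32) = -85 - 1*(-196) = -85 + 196 = 111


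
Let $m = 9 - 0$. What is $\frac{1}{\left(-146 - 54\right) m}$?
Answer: $- \frac{1}{1800} \approx -0.00055556$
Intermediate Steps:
$m = 9$ ($m = 9 + 0 = 9$)
$\frac{1}{\left(-146 - 54\right) m} = \frac{1}{\left(-146 - 54\right) 9} = \frac{1}{\left(-200\right) 9} = \frac{1}{-1800} = - \frac{1}{1800}$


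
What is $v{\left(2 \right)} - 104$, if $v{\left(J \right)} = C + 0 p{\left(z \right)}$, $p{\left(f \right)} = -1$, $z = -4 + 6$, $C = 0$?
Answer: $-104$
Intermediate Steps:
$z = 2$
$v{\left(J \right)} = 0$ ($v{\left(J \right)} = 0 + 0 \left(-1\right) = 0 + 0 = 0$)
$v{\left(2 \right)} - 104 = 0 - 104 = -104$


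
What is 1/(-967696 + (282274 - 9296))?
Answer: -1/694718 ≈ -1.4394e-6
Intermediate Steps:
1/(-967696 + (282274 - 9296)) = 1/(-967696 + 272978) = 1/(-694718) = -1/694718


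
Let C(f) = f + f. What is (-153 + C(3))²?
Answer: 21609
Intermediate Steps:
C(f) = 2*f
(-153 + C(3))² = (-153 + 2*3)² = (-153 + 6)² = (-147)² = 21609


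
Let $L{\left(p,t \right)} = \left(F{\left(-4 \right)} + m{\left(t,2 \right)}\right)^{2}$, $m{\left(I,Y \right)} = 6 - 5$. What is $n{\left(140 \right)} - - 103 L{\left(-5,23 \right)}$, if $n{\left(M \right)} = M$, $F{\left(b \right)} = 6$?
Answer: $5187$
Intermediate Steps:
$m{\left(I,Y \right)} = 1$ ($m{\left(I,Y \right)} = 6 - 5 = 1$)
$L{\left(p,t \right)} = 49$ ($L{\left(p,t \right)} = \left(6 + 1\right)^{2} = 7^{2} = 49$)
$n{\left(140 \right)} - - 103 L{\left(-5,23 \right)} = 140 - \left(-103\right) 49 = 140 - -5047 = 140 + 5047 = 5187$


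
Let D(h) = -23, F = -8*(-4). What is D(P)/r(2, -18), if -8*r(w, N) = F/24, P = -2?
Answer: 138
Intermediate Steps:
F = 32
r(w, N) = -⅙ (r(w, N) = -4/24 = -⅛*4/3 = -⅙)
D(P)/r(2, -18) = -23/(-⅙) = -23*(-6) = 138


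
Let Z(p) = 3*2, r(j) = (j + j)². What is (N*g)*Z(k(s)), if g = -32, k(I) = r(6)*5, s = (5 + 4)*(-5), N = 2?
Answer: -384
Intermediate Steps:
s = -45 (s = 9*(-5) = -45)
r(j) = 4*j² (r(j) = (2*j)² = 4*j²)
k(I) = 720 (k(I) = (4*6²)*5 = (4*36)*5 = 144*5 = 720)
Z(p) = 6
(N*g)*Z(k(s)) = (2*(-32))*6 = -64*6 = -384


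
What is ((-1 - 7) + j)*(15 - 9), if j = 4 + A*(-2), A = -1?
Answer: -12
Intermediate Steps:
j = 6 (j = 4 - 1*(-2) = 4 + 2 = 6)
((-1 - 7) + j)*(15 - 9) = ((-1 - 7) + 6)*(15 - 9) = (-8 + 6)*6 = -2*6 = -12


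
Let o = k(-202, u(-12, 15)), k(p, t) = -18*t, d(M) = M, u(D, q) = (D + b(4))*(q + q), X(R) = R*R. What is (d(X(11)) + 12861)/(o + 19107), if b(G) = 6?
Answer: 12982/22347 ≈ 0.58093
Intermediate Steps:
X(R) = R²
u(D, q) = 2*q*(6 + D) (u(D, q) = (D + 6)*(q + q) = (6 + D)*(2*q) = 2*q*(6 + D))
o = 3240 (o = -36*15*(6 - 12) = -36*15*(-6) = -18*(-180) = 3240)
(d(X(11)) + 12861)/(o + 19107) = (11² + 12861)/(3240 + 19107) = (121 + 12861)/22347 = 12982*(1/22347) = 12982/22347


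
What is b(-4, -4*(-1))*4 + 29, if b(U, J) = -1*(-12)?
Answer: 77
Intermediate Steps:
b(U, J) = 12
b(-4, -4*(-1))*4 + 29 = 12*4 + 29 = 48 + 29 = 77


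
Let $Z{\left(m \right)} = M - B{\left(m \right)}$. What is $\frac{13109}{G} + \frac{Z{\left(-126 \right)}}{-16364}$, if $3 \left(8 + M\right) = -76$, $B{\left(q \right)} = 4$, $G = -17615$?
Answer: $- \frac{160393537}{216188895} \approx -0.74191$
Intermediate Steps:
$M = - \frac{100}{3}$ ($M = -8 + \frac{1}{3} \left(-76\right) = -8 - \frac{76}{3} = - \frac{100}{3} \approx -33.333$)
$Z{\left(m \right)} = - \frac{112}{3}$ ($Z{\left(m \right)} = - \frac{100}{3} - 4 = - \frac{112}{3}$)
$\frac{13109}{G} + \frac{Z{\left(-126 \right)}}{-16364} = \frac{13109}{-17615} - \frac{112}{3 \left(-16364\right)} = 13109 \left(- \frac{1}{17615}\right) - - \frac{28}{12273} = - \frac{13109}{17615} + \frac{28}{12273} = - \frac{160393537}{216188895}$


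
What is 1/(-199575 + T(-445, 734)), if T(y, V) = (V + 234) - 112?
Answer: -1/198719 ≈ -5.0322e-6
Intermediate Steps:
T(y, V) = 122 + V (T(y, V) = (234 + V) - 112 = 122 + V)
1/(-199575 + T(-445, 734)) = 1/(-199575 + (122 + 734)) = 1/(-199575 + 856) = 1/(-198719) = -1/198719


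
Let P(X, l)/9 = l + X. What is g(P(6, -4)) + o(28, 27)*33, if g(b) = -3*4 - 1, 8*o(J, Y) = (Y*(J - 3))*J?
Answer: 155899/2 ≈ 77950.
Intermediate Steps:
P(X, l) = 9*X + 9*l (P(X, l) = 9*(l + X) = 9*(X + l) = 9*X + 9*l)
o(J, Y) = J*Y*(-3 + J)/8 (o(J, Y) = ((Y*(J - 3))*J)/8 = ((Y*(-3 + J))*J)/8 = (J*Y*(-3 + J))/8 = J*Y*(-3 + J)/8)
g(b) = -13 (g(b) = -12 - 1 = -13)
g(P(6, -4)) + o(28, 27)*33 = -13 + ((1/8)*28*27*(-3 + 28))*33 = -13 + ((1/8)*28*27*25)*33 = -13 + (4725/2)*33 = -13 + 155925/2 = 155899/2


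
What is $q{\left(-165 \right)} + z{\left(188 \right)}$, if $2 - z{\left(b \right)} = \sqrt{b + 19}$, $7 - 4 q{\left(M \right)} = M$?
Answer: $45 - 3 \sqrt{23} \approx 30.613$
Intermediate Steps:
$q{\left(M \right)} = \frac{7}{4} - \frac{M}{4}$
$z{\left(b \right)} = 2 - \sqrt{19 + b}$ ($z{\left(b \right)} = 2 - \sqrt{b + 19} = 2 - \sqrt{19 + b}$)
$q{\left(-165 \right)} + z{\left(188 \right)} = \left(\frac{7}{4} - - \frac{165}{4}\right) + \left(2 - \sqrt{19 + 188}\right) = \left(\frac{7}{4} + \frac{165}{4}\right) + \left(2 - \sqrt{207}\right) = 43 + \left(2 - 3 \sqrt{23}\right) = 45 - 3 \sqrt{23}$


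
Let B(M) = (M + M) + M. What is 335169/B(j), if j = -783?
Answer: -37241/261 ≈ -142.69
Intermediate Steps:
B(M) = 3*M (B(M) = 2*M + M = 3*M)
335169/B(j) = 335169/((3*(-783))) = 335169/(-2349) = 335169*(-1/2349) = -37241/261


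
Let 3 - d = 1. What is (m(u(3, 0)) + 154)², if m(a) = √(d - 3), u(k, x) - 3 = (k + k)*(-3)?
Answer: (154 + I)² ≈ 23715.0 + 308.0*I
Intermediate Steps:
d = 2 (d = 3 - 1*1 = 3 - 1 = 2)
u(k, x) = 3 - 6*k (u(k, x) = 3 + (k + k)*(-3) = 3 + (2*k)*(-3) = 3 - 6*k)
m(a) = I (m(a) = √(2 - 3) = √(-1) = I)
(m(u(3, 0)) + 154)² = (I + 154)² = (154 + I)²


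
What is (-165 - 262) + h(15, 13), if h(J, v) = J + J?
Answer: -397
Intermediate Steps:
h(J, v) = 2*J
(-165 - 262) + h(15, 13) = (-165 - 262) + 2*15 = -427 + 30 = -397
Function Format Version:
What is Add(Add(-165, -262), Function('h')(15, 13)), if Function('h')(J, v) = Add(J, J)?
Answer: -397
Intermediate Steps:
Function('h')(J, v) = Mul(2, J)
Add(Add(-165, -262), Function('h')(15, 13)) = Add(Add(-165, -262), Mul(2, 15)) = Add(-427, 30) = -397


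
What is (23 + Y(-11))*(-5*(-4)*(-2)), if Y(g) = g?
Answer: -480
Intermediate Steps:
(23 + Y(-11))*(-5*(-4)*(-2)) = (23 - 11)*(-5*(-4)*(-2)) = 12*(20*(-2)) = 12*(-40) = -480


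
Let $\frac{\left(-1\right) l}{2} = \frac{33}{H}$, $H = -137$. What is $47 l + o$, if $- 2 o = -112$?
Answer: $\frac{10774}{137} \approx 78.642$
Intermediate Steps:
$o = 56$ ($o = \left(- \frac{1}{2}\right) \left(-112\right) = 56$)
$l = \frac{66}{137}$ ($l = - 2 \frac{33}{-137} = - 2 \cdot 33 \left(- \frac{1}{137}\right) = \left(-2\right) \left(- \frac{33}{137}\right) = \frac{66}{137} \approx 0.48175$)
$47 l + o = 47 \cdot \frac{66}{137} + 56 = \frac{3102}{137} + 56 = \frac{10774}{137}$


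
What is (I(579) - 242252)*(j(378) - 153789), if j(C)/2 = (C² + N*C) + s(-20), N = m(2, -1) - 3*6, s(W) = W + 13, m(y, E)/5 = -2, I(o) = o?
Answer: -26776643381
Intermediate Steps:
m(y, E) = -10 (m(y, E) = 5*(-2) = -10)
s(W) = 13 + W
N = -28 (N = -10 - 3*6 = -10 - 18 = -28)
j(C) = -14 - 56*C + 2*C² (j(C) = 2*((C² - 28*C) + (13 - 20)) = 2*((C² - 28*C) - 7) = 2*(-7 + C² - 28*C) = -14 - 56*C + 2*C²)
(I(579) - 242252)*(j(378) - 153789) = (579 - 242252)*((-14 - 56*378 + 2*378²) - 153789) = -241673*((-14 - 21168 + 2*142884) - 153789) = -241673*((-14 - 21168 + 285768) - 153789) = -241673*(264586 - 153789) = -241673*110797 = -26776643381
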